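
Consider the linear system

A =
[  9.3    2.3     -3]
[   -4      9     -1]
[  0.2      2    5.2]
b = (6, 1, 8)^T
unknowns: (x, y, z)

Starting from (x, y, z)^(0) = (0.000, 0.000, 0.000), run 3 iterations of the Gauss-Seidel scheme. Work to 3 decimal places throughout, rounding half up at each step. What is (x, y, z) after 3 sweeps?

Iteration 1:
  x = (6 - (2.3)·0.000 - (-3)·0.000) / (9.3) = 0.645
  y = (1 - (-4)·0.645 - (-1)·0.000) / (9) = 0.398
  z = (8 - (0.2)·0.645 - (2)·0.398) / (5.2) = 1.361
Iteration 2:
  x = (6 - (2.3)·0.398 - (-3)·1.361) / (9.3) = 0.986
  y = (1 - (-4)·0.986 - (-1)·1.361) / (9) = 0.701
  z = (8 - (0.2)·0.986 - (2)·0.701) / (5.2) = 1.231
Iteration 3:
  x = (6 - (2.3)·0.701 - (-3)·1.231) / (9.3) = 0.869
  y = (1 - (-4)·0.869 - (-1)·1.231) / (9) = 0.634
  z = (8 - (0.2)·0.869 - (2)·0.634) / (5.2) = 1.261

(0.869, 0.634, 1.261)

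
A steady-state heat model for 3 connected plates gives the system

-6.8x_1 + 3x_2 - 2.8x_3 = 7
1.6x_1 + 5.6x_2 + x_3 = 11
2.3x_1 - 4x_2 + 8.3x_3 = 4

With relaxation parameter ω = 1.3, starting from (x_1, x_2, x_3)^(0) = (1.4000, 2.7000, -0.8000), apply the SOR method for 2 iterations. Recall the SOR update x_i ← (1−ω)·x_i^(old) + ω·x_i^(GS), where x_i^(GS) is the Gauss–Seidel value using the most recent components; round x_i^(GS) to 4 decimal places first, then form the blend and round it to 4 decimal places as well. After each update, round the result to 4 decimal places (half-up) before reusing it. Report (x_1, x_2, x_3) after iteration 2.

(-1.3853, 2.0621, 1.8338)

Iteration 1:
  x_1: GS value = (7 - (3)·2.7000 - (-2.8)·-0.8000) / (-6.8) = 0.4912;  x_1 ← (1−ω)·1.4000 + ω·0.4912 = 0.2186
  x_2: GS value = (11 - (1.6)·0.2186 - (1)·-0.8000) / (5.6) = 2.0447;  x_2 ← (1−ω)·2.7000 + ω·2.0447 = 1.8481
  x_3: GS value = (4 - (2.3)·0.2186 - (-4)·1.8481) / (8.3) = 1.3120;  x_3 ← (1−ω)·-0.8000 + ω·1.3120 = 1.9456
Iteration 2:
  x_1: GS value = (7 - (3)·1.8481 - (-2.8)·1.9456) / (-6.8) = -1.0152;  x_1 ← (1−ω)·0.2186 + ω·-1.0152 = -1.3853
  x_2: GS value = (11 - (1.6)·-1.3853 - (1)·1.9456) / (5.6) = 2.0127;  x_2 ← (1−ω)·1.8481 + ω·2.0127 = 2.0621
  x_3: GS value = (4 - (2.3)·-1.3853 - (-4)·2.0621) / (8.3) = 1.8596;  x_3 ← (1−ω)·1.9456 + ω·1.8596 = 1.8338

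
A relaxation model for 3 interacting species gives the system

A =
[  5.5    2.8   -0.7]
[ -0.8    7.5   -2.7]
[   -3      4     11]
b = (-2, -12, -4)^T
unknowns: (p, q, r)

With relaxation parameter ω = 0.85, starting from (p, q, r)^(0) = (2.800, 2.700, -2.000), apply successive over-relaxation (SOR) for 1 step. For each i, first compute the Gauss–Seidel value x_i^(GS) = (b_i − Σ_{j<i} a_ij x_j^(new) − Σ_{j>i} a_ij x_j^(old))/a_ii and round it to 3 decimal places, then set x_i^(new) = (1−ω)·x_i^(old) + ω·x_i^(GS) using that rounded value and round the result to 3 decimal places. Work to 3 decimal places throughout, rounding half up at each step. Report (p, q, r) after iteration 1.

(-1.274, -1.683, -0.384)

Iteration 1:
  p: GS value = (-2 - (2.8)·2.700 - (-0.7)·-2.000) / (5.5) = -1.993;  p ← (1−ω)·2.800 + ω·-1.993 = -1.274
  q: GS value = (-12 - (-0.8)·-1.274 - (-2.7)·-2.000) / (7.5) = -2.456;  q ← (1−ω)·2.700 + ω·-2.456 = -1.683
  r: GS value = (-4 - (-3)·-1.274 - (4)·-1.683) / (11) = -0.099;  r ← (1−ω)·-2.000 + ω·-0.099 = -0.384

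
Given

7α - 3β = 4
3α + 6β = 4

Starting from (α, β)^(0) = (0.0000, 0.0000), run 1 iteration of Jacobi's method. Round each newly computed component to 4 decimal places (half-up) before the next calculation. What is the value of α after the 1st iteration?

Iteration 1:
  α = (4 - (-3)·0.0000) / (7) = 0.5714
  β = (4 - (3)·0.0000) / (6) = 0.6667

0.5714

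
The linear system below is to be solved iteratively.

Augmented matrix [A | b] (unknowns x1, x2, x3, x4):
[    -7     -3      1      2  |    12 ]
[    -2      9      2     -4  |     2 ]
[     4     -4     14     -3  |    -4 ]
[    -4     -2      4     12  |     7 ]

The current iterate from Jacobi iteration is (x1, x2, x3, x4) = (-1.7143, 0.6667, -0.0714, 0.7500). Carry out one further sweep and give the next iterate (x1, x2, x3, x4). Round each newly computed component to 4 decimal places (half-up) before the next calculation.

(-1.7959, 0.1905, 0.5553, 0.1468)

One sweep:
  x1 = (12 - (-3)·0.6667 - (1)·-0.0714 - (2)·0.7500) / (-7) = -1.7959
  x2 = (2 - (-2)·-1.7143 - (2)·-0.0714 - (-4)·0.7500) / (9) = 0.1905
  x3 = (-4 - (4)·-1.7143 - (-4)·0.6667 - (-3)·0.7500) / (14) = 0.5553
  x4 = (7 - (-4)·-1.7143 - (-2)·0.6667 - (4)·-0.0714) / (12) = 0.1468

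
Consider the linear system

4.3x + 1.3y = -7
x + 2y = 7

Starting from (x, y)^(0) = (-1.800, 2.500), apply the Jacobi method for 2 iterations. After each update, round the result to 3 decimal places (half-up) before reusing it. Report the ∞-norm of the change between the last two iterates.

Iteration 1:
  x = (-7 - (1.3)·2.500) / (4.3) = -2.384
  y = (7 - (1)·-1.800) / (2) = 4.400
Iteration 2:
  x = (-7 - (1.3)·4.400) / (4.3) = -2.958
  y = (7 - (1)·-2.384) / (2) = 4.692
Change: (-0.574, 0.292) → max |·| = 0.574

0.574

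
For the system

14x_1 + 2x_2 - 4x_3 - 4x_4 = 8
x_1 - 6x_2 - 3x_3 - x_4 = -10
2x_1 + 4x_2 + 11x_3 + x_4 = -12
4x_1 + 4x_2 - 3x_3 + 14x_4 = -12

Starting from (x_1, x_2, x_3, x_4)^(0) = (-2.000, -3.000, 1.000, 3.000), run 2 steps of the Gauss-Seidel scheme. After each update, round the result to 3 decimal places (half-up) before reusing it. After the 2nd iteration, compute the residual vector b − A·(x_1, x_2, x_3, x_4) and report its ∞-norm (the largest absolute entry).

1.280

Iteration 1:
  x_1 = (8 - (2)·-3.000 - (-4)·1.000 - (-4)·3.000) / (14) = 2.143
  x_2 = (-10 - (1)·2.143 - (-3)·1.000 - (-1)·3.000) / (-6) = 1.024
  x_3 = (-12 - (2)·2.143 - (4)·1.024 - (1)·3.000) / (11) = -2.126
  x_4 = (-12 - (4)·2.143 - (4)·1.024 - (-3)·-2.126) / (14) = -2.218
Iteration 2:
  x_1 = (8 - (2)·1.024 - (-4)·-2.126 - (-4)·-2.218) / (14) = -0.816
  x_2 = (-10 - (1)·-0.816 - (-3)·-2.126 - (-1)·-2.218) / (-6) = 2.963
  x_3 = (-12 - (2)·-0.816 - (4)·2.963 - (1)·-2.218) / (11) = -1.818
  x_4 = (-12 - (4)·-0.816 - (4)·2.963 - (-3)·-1.818) / (14) = -1.860
Residual b − A·x = (-1.214, 1.280, -0.362, -0.002); ∞-norm = 1.280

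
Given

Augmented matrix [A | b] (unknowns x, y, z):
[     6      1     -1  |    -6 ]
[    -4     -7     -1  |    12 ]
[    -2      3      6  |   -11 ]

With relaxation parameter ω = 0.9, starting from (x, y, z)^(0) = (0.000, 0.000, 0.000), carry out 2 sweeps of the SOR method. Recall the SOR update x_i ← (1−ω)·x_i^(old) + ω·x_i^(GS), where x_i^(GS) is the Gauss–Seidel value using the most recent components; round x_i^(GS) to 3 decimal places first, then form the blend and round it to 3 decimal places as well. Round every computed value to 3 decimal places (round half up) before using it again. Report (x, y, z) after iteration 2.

(-1.043, -0.930, -1.688)

Iteration 1:
  x: GS value = (-6 - (1)·0.000 - (-1)·0.000) / (6) = -1.000;  x ← (1−ω)·0.000 + ω·-1.000 = -0.900
  y: GS value = (12 - (-4)·-0.900 - (-1)·0.000) / (-7) = -1.200;  y ← (1−ω)·0.000 + ω·-1.200 = -1.080
  z: GS value = (-11 - (-2)·-0.900 - (3)·-1.080) / (6) = -1.593;  z ← (1−ω)·0.000 + ω·-1.593 = -1.434
Iteration 2:
  x: GS value = (-6 - (1)·-1.080 - (-1)·-1.434) / (6) = -1.059;  x ← (1−ω)·-0.900 + ω·-1.059 = -1.043
  y: GS value = (12 - (-4)·-1.043 - (-1)·-1.434) / (-7) = -0.913;  y ← (1−ω)·-1.080 + ω·-0.913 = -0.930
  z: GS value = (-11 - (-2)·-1.043 - (3)·-0.930) / (6) = -1.716;  z ← (1−ω)·-1.434 + ω·-1.716 = -1.688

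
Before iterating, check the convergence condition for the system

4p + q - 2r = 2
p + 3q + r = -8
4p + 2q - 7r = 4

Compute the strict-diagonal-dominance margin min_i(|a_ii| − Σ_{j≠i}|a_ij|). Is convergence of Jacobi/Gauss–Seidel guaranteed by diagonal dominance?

row 1: |4| − (1+2) = 1
row 2: |3| − (1+1) = 1
row 3: |-7| − (4+2) = 1
minimum over rows = 1 → strictly diagonally dominant (convergence guaranteed)

1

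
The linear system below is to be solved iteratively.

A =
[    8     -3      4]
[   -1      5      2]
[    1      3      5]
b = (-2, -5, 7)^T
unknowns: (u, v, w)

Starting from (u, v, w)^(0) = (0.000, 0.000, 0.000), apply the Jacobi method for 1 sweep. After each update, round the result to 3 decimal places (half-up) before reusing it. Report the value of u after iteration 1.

-0.250

Iteration 1:
  u = (-2 - (-3)·0.000 - (4)·0.000) / (8) = -0.250
  v = (-5 - (-1)·0.000 - (2)·0.000) / (5) = -1.000
  w = (7 - (1)·0.000 - (3)·0.000) / (5) = 1.400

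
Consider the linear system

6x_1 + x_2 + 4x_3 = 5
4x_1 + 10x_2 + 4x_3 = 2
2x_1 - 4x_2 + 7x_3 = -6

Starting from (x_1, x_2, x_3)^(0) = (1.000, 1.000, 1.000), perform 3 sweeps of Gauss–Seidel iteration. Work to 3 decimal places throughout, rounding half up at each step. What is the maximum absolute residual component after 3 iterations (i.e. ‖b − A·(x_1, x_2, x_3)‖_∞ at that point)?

Iteration 1:
  x_1 = (5 - (1)·1.000 - (4)·1.000) / (6) = 0.000
  x_2 = (2 - (4)·0.000 - (4)·1.000) / (10) = -0.200
  x_3 = (-6 - (2)·0.000 - (-4)·-0.200) / (7) = -0.971
Iteration 2:
  x_1 = (5 - (1)·-0.200 - (4)·-0.971) / (6) = 1.514
  x_2 = (2 - (4)·1.514 - (4)·-0.971) / (10) = -0.017
  x_3 = (-6 - (2)·1.514 - (-4)·-0.017) / (7) = -1.299
Iteration 3:
  x_1 = (5 - (1)·-0.017 - (4)·-1.299) / (6) = 1.702
  x_2 = (2 - (4)·1.702 - (4)·-1.299) / (10) = 0.039
  x_3 = (-6 - (2)·1.702 - (-4)·0.039) / (7) = -1.321
Residual b − A·x = (0.033, 0.086, -0.001); ∞-norm = 0.086

0.086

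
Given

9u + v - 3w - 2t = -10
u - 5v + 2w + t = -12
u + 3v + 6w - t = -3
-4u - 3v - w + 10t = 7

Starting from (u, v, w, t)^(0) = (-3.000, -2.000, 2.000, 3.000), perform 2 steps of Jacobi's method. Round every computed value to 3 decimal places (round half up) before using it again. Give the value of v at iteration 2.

2.909

Iteration 1:
  u = (-10 - (1)·-2.000 - (-3)·2.000 - (-2)·3.000) / (9) = 0.444
  v = (-12 - (1)·-3.000 - (2)·2.000 - (1)·3.000) / (-5) = 3.200
  w = (-3 - (1)·-3.000 - (3)·-2.000 - (-1)·3.000) / (6) = 1.500
  t = (7 - (-4)·-3.000 - (-3)·-2.000 - (-1)·2.000) / (10) = -0.900
Iteration 2:
  u = (-10 - (1)·3.200 - (-3)·1.500 - (-2)·-0.900) / (9) = -1.167
  v = (-12 - (1)·0.444 - (2)·1.500 - (1)·-0.900) / (-5) = 2.909
  w = (-3 - (1)·0.444 - (3)·3.200 - (-1)·-0.900) / (6) = -2.324
  t = (7 - (-4)·0.444 - (-3)·3.200 - (-1)·1.500) / (10) = 1.988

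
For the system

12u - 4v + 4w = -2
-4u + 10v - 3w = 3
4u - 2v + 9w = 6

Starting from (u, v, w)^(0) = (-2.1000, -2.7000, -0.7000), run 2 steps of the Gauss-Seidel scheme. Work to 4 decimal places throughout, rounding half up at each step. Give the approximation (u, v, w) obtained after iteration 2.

(-0.5754, 0.3647, 1.0034)

Iteration 1:
  u = (-2 - (-4)·-2.7000 - (4)·-0.7000) / (12) = -0.8333
  v = (3 - (-4)·-0.8333 - (-3)·-0.7000) / (10) = -0.2433
  w = (6 - (4)·-0.8333 - (-2)·-0.2433) / (9) = 0.9830
Iteration 2:
  u = (-2 - (-4)·-0.2433 - (4)·0.9830) / (12) = -0.5754
  v = (3 - (-4)·-0.5754 - (-3)·0.9830) / (10) = 0.3647
  w = (6 - (4)·-0.5754 - (-2)·0.3647) / (9) = 1.0034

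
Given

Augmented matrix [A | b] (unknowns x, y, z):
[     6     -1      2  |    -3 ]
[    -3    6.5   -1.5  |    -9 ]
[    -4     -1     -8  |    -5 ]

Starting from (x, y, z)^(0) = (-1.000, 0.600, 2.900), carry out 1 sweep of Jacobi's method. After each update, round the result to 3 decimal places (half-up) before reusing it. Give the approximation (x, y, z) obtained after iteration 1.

Iteration 1:
  x = (-3 - (-1)·0.600 - (2)·2.900) / (6) = -1.367
  y = (-9 - (-3)·-1.000 - (-1.5)·2.900) / (6.5) = -1.177
  z = (-5 - (-4)·-1.000 - (-1)·0.600) / (-8) = 1.050

(-1.367, -1.177, 1.050)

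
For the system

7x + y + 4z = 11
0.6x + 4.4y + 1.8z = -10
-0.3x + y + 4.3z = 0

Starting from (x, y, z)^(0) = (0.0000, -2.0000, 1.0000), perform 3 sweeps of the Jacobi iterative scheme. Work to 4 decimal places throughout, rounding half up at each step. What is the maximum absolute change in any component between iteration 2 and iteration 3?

Iteration 1:
  x = (11 - (1)·-2.0000 - (4)·1.0000) / (7) = 1.2857
  y = (-10 - (0.6)·0.0000 - (1.8)·1.0000) / (4.4) = -2.6818
  z = (0 - (-0.3)·0.0000 - (1)·-2.0000) / (4.3) = 0.4651
Iteration 2:
  x = (11 - (1)·-2.6818 - (4)·0.4651) / (7) = 1.6888
  y = (-10 - (0.6)·1.2857 - (1.8)·0.4651) / (4.4) = -2.6383
  z = (0 - (-0.3)·1.2857 - (1)·-2.6818) / (4.3) = 0.7134
Iteration 3:
  x = (11 - (1)·-2.6383 - (4)·0.7134) / (7) = 1.5407
  y = (-10 - (0.6)·1.6888 - (1.8)·0.7134) / (4.4) = -2.7949
  z = (0 - (-0.3)·1.6888 - (1)·-2.6383) / (4.3) = 0.7314
Change: (-0.1481, -0.1566, 0.0180) → max |·| = 0.1566

0.1566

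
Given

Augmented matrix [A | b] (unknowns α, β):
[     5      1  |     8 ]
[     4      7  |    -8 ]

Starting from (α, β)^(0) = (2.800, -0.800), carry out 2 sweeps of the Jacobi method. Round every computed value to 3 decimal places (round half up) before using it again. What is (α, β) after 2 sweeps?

Iteration 1:
  α = (8 - (1)·-0.800) / (5) = 1.760
  β = (-8 - (4)·2.800) / (7) = -2.743
Iteration 2:
  α = (8 - (1)·-2.743) / (5) = 2.149
  β = (-8 - (4)·1.760) / (7) = -2.149

(2.149, -2.149)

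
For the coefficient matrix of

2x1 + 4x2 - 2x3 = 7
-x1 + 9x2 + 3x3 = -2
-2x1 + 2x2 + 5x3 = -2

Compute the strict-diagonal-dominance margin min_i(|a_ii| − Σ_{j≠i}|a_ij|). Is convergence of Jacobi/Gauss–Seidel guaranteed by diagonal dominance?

row 1: |2| − (4+2) = -4
row 2: |9| − (1+3) = 5
row 3: |5| − (2+2) = 1
minimum over rows = -4 → not strictly diagonally dominant

-4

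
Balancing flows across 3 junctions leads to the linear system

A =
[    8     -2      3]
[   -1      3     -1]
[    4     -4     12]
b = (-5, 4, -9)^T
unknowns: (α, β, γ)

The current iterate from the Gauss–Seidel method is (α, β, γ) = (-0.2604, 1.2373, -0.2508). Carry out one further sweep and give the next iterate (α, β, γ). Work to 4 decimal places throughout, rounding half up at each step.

(-0.2216, 1.1759, -0.2842)

One sweep:
  α = (-5 - (-2)·1.2373 - (3)·-0.2508) / (8) = -0.2216
  β = (4 - (-1)·-0.2216 - (-1)·-0.2508) / (3) = 1.1759
  γ = (-9 - (4)·-0.2216 - (-4)·1.1759) / (12) = -0.2842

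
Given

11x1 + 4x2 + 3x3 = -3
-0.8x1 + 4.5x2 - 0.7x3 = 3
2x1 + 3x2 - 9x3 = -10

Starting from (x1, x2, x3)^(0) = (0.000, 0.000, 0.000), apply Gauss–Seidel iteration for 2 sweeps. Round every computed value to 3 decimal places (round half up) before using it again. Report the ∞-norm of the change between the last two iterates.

Iteration 1:
  x1 = (-3 - (4)·0.000 - (3)·0.000) / (11) = -0.273
  x2 = (3 - (-0.8)·-0.273 - (-0.7)·0.000) / (4.5) = 0.618
  x3 = (-10 - (2)·-0.273 - (3)·0.618) / (-9) = 1.256
Iteration 2:
  x1 = (-3 - (4)·0.618 - (3)·1.256) / (11) = -0.840
  x2 = (3 - (-0.8)·-0.840 - (-0.7)·1.256) / (4.5) = 0.713
  x3 = (-10 - (2)·-0.840 - (3)·0.713) / (-9) = 1.162
Change: (-0.567, 0.095, -0.094) → max |·| = 0.567

0.567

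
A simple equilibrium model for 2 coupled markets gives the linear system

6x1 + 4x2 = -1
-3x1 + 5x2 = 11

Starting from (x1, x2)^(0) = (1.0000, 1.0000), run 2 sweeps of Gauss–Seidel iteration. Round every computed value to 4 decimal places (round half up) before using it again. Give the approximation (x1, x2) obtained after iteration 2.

Iteration 1:
  x1 = (-1 - (4)·1.0000) / (6) = -0.8333
  x2 = (11 - (-3)·-0.8333) / (5) = 1.7000
Iteration 2:
  x1 = (-1 - (4)·1.7000) / (6) = -1.3000
  x2 = (11 - (-3)·-1.3000) / (5) = 1.4200

(-1.3000, 1.4200)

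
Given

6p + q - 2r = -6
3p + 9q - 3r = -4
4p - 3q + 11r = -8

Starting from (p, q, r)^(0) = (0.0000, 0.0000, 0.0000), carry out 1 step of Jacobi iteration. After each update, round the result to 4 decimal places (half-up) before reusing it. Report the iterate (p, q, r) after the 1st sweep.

Iteration 1:
  p = (-6 - (1)·0.0000 - (-2)·0.0000) / (6) = -1.0000
  q = (-4 - (3)·0.0000 - (-3)·0.0000) / (9) = -0.4444
  r = (-8 - (4)·0.0000 - (-3)·0.0000) / (11) = -0.7273

(-1.0000, -0.4444, -0.7273)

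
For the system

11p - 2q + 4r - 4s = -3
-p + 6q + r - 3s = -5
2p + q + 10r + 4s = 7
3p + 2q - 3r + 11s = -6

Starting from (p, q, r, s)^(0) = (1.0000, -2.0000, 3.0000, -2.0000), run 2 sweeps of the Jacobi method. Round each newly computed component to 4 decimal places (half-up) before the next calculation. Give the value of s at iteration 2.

Iteration 1:
  p = (-3 - (-2)·-2.0000 - (4)·3.0000 - (-4)·-2.0000) / (11) = -2.4545
  q = (-5 - (-1)·1.0000 - (1)·3.0000 - (-3)·-2.0000) / (6) = -2.1667
  r = (7 - (2)·1.0000 - (1)·-2.0000 - (4)·-2.0000) / (10) = 1.5000
  s = (-6 - (3)·1.0000 - (2)·-2.0000 - (-3)·3.0000) / (11) = 0.3636
Iteration 2:
  p = (-3 - (-2)·-2.1667 - (4)·1.5000 - (-4)·0.3636) / (11) = -1.0799
  q = (-5 - (-1)·-2.4545 - (1)·1.5000 - (-3)·0.3636) / (6) = -1.3106
  r = (7 - (2)·-2.4545 - (1)·-2.1667 - (4)·0.3636) / (10) = 1.2621
  s = (-6 - (3)·-2.4545 - (2)·-2.1667 - (-3)·1.5000) / (11) = 0.9270

0.9270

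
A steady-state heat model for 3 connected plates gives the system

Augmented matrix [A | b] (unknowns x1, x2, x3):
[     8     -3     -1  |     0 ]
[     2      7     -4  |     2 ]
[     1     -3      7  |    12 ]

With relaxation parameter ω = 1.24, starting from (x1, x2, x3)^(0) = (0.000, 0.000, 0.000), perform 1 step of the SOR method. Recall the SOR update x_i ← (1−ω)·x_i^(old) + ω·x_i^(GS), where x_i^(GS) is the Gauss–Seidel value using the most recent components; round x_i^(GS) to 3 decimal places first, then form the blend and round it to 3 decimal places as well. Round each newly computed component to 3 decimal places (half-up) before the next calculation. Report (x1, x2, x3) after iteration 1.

Iteration 1:
  x1: GS value = (0 - (-3)·0.000 - (-1)·0.000) / (8) = 0.000;  x1 ← (1−ω)·0.000 + ω·0.000 = 0.000
  x2: GS value = (2 - (2)·0.000 - (-4)·0.000) / (7) = 0.286;  x2 ← (1−ω)·0.000 + ω·0.286 = 0.355
  x3: GS value = (12 - (1)·0.000 - (-3)·0.355) / (7) = 1.866;  x3 ← (1−ω)·0.000 + ω·1.866 = 2.314

(0.000, 0.355, 2.314)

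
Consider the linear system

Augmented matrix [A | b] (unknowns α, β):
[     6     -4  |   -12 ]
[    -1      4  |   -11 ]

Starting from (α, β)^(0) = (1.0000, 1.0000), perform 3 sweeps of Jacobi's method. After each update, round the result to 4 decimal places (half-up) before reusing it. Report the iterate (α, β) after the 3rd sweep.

Iteration 1:
  α = (-12 - (-4)·1.0000) / (6) = -1.3333
  β = (-11 - (-1)·1.0000) / (4) = -2.5000
Iteration 2:
  α = (-12 - (-4)·-2.5000) / (6) = -3.6667
  β = (-11 - (-1)·-1.3333) / (4) = -3.0833
Iteration 3:
  α = (-12 - (-4)·-3.0833) / (6) = -4.0555
  β = (-11 - (-1)·-3.6667) / (4) = -3.6667

(-4.0555, -3.6667)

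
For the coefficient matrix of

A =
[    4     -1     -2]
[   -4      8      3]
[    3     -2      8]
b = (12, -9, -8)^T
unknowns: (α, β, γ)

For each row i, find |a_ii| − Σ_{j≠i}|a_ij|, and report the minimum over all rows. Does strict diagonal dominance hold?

1

row 1: |4| − (1+2) = 1
row 2: |8| − (4+3) = 1
row 3: |8| − (3+2) = 3
minimum over rows = 1 → strictly diagonally dominant (convergence guaranteed)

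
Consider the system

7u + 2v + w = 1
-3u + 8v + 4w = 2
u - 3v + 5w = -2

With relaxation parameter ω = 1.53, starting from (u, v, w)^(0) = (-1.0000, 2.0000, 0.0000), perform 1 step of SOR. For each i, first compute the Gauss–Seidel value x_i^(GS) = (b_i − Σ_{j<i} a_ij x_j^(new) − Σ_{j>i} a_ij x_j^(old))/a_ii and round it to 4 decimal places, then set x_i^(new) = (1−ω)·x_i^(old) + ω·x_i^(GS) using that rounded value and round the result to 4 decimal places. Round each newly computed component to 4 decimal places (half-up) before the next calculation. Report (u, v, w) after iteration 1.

Iteration 1:
  u: GS value = (1 - (2)·2.0000 - (1)·0.0000) / (7) = -0.4286;  u ← (1−ω)·-1.0000 + ω·-0.4286 = -0.1258
  v: GS value = (2 - (-3)·-0.1258 - (4)·0.0000) / (8) = 0.2028;  v ← (1−ω)·2.0000 + ω·0.2028 = -0.7497
  w: GS value = (-2 - (1)·-0.1258 - (-3)·-0.7497) / (5) = -0.8247;  w ← (1−ω)·0.0000 + ω·-0.8247 = -1.2618

(-0.1258, -0.7497, -1.2618)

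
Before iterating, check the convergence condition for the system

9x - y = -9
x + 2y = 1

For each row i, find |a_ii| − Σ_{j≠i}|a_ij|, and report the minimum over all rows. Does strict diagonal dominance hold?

row 1: |9| − (1) = 8
row 2: |2| − (1) = 1
minimum over rows = 1 → strictly diagonally dominant (convergence guaranteed)

1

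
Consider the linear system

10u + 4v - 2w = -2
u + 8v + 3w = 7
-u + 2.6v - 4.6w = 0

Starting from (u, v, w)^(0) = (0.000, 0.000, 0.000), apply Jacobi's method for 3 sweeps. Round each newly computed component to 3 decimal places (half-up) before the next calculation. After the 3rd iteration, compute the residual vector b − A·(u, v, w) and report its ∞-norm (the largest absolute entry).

Iteration 1:
  u = (-2 - (4)·0.000 - (-2)·0.000) / (10) = -0.200
  v = (7 - (1)·0.000 - (3)·0.000) / (8) = 0.875
  w = (0 - (-1)·0.000 - (2.6)·0.000) / (-4.6) = 0.000
Iteration 2:
  u = (-2 - (4)·0.875 - (-2)·0.000) / (10) = -0.550
  v = (7 - (1)·-0.200 - (3)·0.000) / (8) = 0.900
  w = (0 - (-1)·-0.200 - (2.6)·0.875) / (-4.6) = 0.538
Iteration 3:
  u = (-2 - (4)·0.900 - (-2)·0.538) / (10) = -0.452
  v = (7 - (1)·-0.550 - (3)·0.538) / (8) = 0.742
  w = (0 - (-1)·-0.550 - (2.6)·0.900) / (-4.6) = 0.628
Residual b − A·x = (0.808, -0.368, 0.508); ∞-norm = 0.808

0.808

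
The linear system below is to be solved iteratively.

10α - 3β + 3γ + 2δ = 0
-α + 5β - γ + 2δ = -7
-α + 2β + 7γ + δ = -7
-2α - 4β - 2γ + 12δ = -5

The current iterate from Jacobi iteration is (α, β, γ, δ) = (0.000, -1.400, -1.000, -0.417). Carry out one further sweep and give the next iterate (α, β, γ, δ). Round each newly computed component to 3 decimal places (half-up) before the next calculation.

One sweep:
  α = (0 - (-3)·-1.400 - (3)·-1.000 - (2)·-0.417) / (10) = -0.037
  β = (-7 - (-1)·0.000 - (-1)·-1.000 - (2)·-0.417) / (5) = -1.433
  γ = (-7 - (-1)·0.000 - (2)·-1.400 - (1)·-0.417) / (7) = -0.540
  δ = (-5 - (-2)·0.000 - (-4)·-1.400 - (-2)·-1.000) / (12) = -1.050

(-0.037, -1.433, -0.540, -1.050)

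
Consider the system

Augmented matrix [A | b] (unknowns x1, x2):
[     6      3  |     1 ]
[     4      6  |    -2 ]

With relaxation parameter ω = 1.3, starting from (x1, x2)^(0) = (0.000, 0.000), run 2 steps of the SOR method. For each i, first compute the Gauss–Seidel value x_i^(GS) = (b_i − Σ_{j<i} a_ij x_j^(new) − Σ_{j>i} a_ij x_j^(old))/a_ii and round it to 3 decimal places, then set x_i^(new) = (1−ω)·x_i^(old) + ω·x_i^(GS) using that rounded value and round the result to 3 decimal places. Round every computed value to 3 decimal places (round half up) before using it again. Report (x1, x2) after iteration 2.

Iteration 1:
  x1: GS value = (1 - (3)·0.000) / (6) = 0.167;  x1 ← (1−ω)·0.000 + ω·0.167 = 0.217
  x2: GS value = (-2 - (4)·0.217) / (6) = -0.478;  x2 ← (1−ω)·0.000 + ω·-0.478 = -0.621
Iteration 2:
  x1: GS value = (1 - (3)·-0.621) / (6) = 0.477;  x1 ← (1−ω)·0.217 + ω·0.477 = 0.555
  x2: GS value = (-2 - (4)·0.555) / (6) = -0.703;  x2 ← (1−ω)·-0.621 + ω·-0.703 = -0.728

(0.555, -0.728)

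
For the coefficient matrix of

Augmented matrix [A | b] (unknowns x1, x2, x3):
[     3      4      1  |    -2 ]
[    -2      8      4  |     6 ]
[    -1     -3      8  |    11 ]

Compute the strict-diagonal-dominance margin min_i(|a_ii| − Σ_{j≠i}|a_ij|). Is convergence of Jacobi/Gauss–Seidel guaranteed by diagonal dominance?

row 1: |3| − (4+1) = -2
row 2: |8| − (2+4) = 2
row 3: |8| − (1+3) = 4
minimum over rows = -2 → not strictly diagonally dominant

-2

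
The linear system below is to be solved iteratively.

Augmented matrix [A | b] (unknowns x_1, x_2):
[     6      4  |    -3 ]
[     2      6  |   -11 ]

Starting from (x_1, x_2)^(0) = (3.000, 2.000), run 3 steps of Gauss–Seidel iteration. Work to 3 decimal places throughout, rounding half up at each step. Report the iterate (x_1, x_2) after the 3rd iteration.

(0.792, -2.097)

Iteration 1:
  x_1 = (-3 - (4)·2.000) / (6) = -1.833
  x_2 = (-11 - (2)·-1.833) / (6) = -1.222
Iteration 2:
  x_1 = (-3 - (4)·-1.222) / (6) = 0.315
  x_2 = (-11 - (2)·0.315) / (6) = -1.938
Iteration 3:
  x_1 = (-3 - (4)·-1.938) / (6) = 0.792
  x_2 = (-11 - (2)·0.792) / (6) = -2.097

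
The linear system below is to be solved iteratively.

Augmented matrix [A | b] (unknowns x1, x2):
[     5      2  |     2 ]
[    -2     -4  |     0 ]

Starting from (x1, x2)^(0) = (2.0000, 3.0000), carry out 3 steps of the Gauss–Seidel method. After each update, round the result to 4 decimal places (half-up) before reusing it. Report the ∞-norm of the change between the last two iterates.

0.2080

Iteration 1:
  x1 = (2 - (2)·3.0000) / (5) = -0.8000
  x2 = (0 - (-2)·-0.8000) / (-4) = 0.4000
Iteration 2:
  x1 = (2 - (2)·0.4000) / (5) = 0.2400
  x2 = (0 - (-2)·0.2400) / (-4) = -0.1200
Iteration 3:
  x1 = (2 - (2)·-0.1200) / (5) = 0.4480
  x2 = (0 - (-2)·0.4480) / (-4) = -0.2240
Change: (0.2080, -0.1040) → max |·| = 0.2080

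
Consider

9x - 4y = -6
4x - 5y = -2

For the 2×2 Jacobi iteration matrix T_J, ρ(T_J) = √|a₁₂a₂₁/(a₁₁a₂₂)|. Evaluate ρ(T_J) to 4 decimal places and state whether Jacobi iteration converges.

0.5963

a₁₂a₂₁/(a₁₁a₂₂) = (-4)·(4) / ((9)·(-5)) = 0.355556
ρ = √|0.355556| = √0.355556 = 0.5963
ρ < 1, so Jacobi converges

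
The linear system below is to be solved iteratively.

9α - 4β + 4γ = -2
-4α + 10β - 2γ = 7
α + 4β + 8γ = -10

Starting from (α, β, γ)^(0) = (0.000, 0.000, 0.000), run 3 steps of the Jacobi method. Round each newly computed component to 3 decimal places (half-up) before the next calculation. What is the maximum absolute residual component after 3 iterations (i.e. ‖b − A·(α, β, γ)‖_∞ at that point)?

1.121

Iteration 1:
  α = (-2 - (-4)·0.000 - (4)·0.000) / (9) = -0.222
  β = (7 - (-4)·0.000 - (-2)·0.000) / (10) = 0.700
  γ = (-10 - (1)·0.000 - (4)·0.000) / (8) = -1.250
Iteration 2:
  α = (-2 - (-4)·0.700 - (4)·-1.250) / (9) = 0.644
  β = (7 - (-4)·-0.222 - (-2)·-1.250) / (10) = 0.361
  γ = (-10 - (1)·-0.222 - (4)·0.700) / (8) = -1.572
Iteration 3:
  α = (-2 - (-4)·0.361 - (4)·-1.572) / (9) = 0.637
  β = (7 - (-4)·0.644 - (-2)·-1.572) / (10) = 0.643
  γ = (-10 - (1)·0.644 - (4)·0.361) / (8) = -1.511
Residual b − A·x = (0.883, 0.096, -1.121); ∞-norm = 1.121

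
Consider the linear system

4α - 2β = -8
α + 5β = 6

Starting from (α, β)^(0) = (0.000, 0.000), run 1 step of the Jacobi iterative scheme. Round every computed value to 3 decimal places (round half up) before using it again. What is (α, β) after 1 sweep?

Iteration 1:
  α = (-8 - (-2)·0.000) / (4) = -2.000
  β = (6 - (1)·0.000) / (5) = 1.200

(-2.000, 1.200)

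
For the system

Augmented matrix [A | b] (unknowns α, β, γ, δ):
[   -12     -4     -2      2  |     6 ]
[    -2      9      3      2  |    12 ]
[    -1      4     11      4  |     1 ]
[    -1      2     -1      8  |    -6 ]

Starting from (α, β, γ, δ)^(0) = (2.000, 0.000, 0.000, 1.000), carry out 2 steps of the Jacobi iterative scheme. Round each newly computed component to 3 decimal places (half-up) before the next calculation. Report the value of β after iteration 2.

Iteration 1:
  α = (6 - (-4)·0.000 - (-2)·0.000 - (2)·1.000) / (-12) = -0.333
  β = (12 - (-2)·2.000 - (3)·0.000 - (2)·1.000) / (9) = 1.556
  γ = (1 - (-1)·2.000 - (4)·0.000 - (4)·1.000) / (11) = -0.091
  δ = (-6 - (-1)·2.000 - (2)·0.000 - (-1)·0.000) / (8) = -0.500
Iteration 2:
  α = (6 - (-4)·1.556 - (-2)·-0.091 - (2)·-0.500) / (-12) = -1.087
  β = (12 - (-2)·-0.333 - (3)·-0.091 - (2)·-0.500) / (9) = 1.401
  γ = (1 - (-1)·-0.333 - (4)·1.556 - (4)·-0.500) / (11) = -0.323
  δ = (-6 - (-1)·-0.333 - (2)·1.556 - (-1)·-0.091) / (8) = -1.192

1.401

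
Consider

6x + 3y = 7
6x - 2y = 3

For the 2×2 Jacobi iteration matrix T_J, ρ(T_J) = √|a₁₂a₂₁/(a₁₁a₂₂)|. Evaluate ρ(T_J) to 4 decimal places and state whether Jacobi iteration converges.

a₁₂a₂₁/(a₁₁a₂₂) = (3)·(6) / ((6)·(-2)) = -1.500000
ρ = √|-1.500000| = √1.500000 = 1.2247
ρ > 1, so Jacobi diverges

1.2247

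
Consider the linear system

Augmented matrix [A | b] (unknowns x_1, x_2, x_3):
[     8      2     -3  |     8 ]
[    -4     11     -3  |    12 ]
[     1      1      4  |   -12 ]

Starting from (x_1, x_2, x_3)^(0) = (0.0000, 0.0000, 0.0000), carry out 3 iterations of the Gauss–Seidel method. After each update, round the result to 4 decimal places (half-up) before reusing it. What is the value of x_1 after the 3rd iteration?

-0.0040

Iteration 1:
  x_1 = (8 - (2)·0.0000 - (-3)·0.0000) / (8) = 1.0000
  x_2 = (12 - (-4)·1.0000 - (-3)·0.0000) / (11) = 1.4545
  x_3 = (-12 - (1)·1.0000 - (1)·1.4545) / (4) = -3.6136
Iteration 2:
  x_1 = (8 - (2)·1.4545 - (-3)·-3.6136) / (8) = -0.7187
  x_2 = (12 - (-4)·-0.7187 - (-3)·-3.6136) / (11) = -0.1560
  x_3 = (-12 - (1)·-0.7187 - (1)·-0.1560) / (4) = -2.7813
Iteration 3:
  x_1 = (8 - (2)·-0.1560 - (-3)·-2.7813) / (8) = -0.0040
  x_2 = (12 - (-4)·-0.0040 - (-3)·-2.7813) / (11) = 0.3309
  x_3 = (-12 - (1)·-0.0040 - (1)·0.3309) / (4) = -3.0817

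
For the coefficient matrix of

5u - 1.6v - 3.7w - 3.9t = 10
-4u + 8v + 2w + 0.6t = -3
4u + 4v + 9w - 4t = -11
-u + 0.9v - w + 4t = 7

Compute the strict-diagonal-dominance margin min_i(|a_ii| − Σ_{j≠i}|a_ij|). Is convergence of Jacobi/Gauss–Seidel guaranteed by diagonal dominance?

-4.2

row 1: |5| − (1.6+3.7+3.9) = -4.2
row 2: |8| − (4+2+0.6) = 1.4
row 3: |9| − (4+4+4) = -3
row 4: |4| − (1+0.9+1) = 1.1
minimum over rows = -4.2 → not strictly diagonally dominant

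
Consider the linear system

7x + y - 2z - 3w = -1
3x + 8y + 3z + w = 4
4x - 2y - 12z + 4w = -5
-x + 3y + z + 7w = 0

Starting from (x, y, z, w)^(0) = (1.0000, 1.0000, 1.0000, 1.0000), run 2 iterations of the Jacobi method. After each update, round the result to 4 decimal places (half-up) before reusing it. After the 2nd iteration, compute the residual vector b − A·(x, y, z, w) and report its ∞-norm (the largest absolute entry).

2.1119

Iteration 1:
  x = (-1 - (1)·1.0000 - (-2)·1.0000 - (-3)·1.0000) / (7) = 0.4286
  y = (4 - (3)·1.0000 - (3)·1.0000 - (1)·1.0000) / (8) = -0.3750
  z = (-5 - (4)·1.0000 - (-2)·1.0000 - (4)·1.0000) / (-12) = 0.9167
  w = (0 - (-1)·1.0000 - (3)·1.0000 - (1)·1.0000) / (7) = -0.4286
Iteration 2:
  x = (-1 - (1)·-0.3750 - (-2)·0.9167 - (-3)·-0.4286) / (7) = -0.0111
  y = (4 - (3)·0.4286 - (3)·0.9167 - (1)·-0.4286) / (8) = 0.0491
  z = (-5 - (4)·0.4286 - (-2)·-0.3750 - (4)·-0.4286) / (-12) = 0.4792
  w = (0 - (-1)·0.4286 - (3)·-0.3750 - (1)·0.9167) / (7) = 0.0910
Residual b − A·x = (0.2600, 2.1119, 0.5290, -1.2746); ∞-norm = 2.1119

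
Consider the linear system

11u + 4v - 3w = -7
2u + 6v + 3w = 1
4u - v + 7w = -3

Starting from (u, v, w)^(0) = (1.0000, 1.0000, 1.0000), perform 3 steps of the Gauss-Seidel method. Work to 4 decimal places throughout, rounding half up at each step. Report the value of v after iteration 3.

Iteration 1:
  u = (-7 - (4)·1.0000 - (-3)·1.0000) / (11) = -0.7273
  v = (1 - (2)·-0.7273 - (3)·1.0000) / (6) = -0.0909
  w = (-3 - (4)·-0.7273 - (-1)·-0.0909) / (7) = -0.0260
Iteration 2:
  u = (-7 - (4)·-0.0909 - (-3)·-0.0260) / (11) = -0.6104
  v = (1 - (2)·-0.6104 - (3)·-0.0260) / (6) = 0.3831
  w = (-3 - (4)·-0.6104 - (-1)·0.3831) / (7) = -0.0250
Iteration 3:
  u = (-7 - (4)·0.3831 - (-3)·-0.0250) / (11) = -0.7825
  v = (1 - (2)·-0.7825 - (3)·-0.0250) / (6) = 0.4400
  w = (-3 - (4)·-0.7825 - (-1)·0.4400) / (7) = 0.0814

0.4400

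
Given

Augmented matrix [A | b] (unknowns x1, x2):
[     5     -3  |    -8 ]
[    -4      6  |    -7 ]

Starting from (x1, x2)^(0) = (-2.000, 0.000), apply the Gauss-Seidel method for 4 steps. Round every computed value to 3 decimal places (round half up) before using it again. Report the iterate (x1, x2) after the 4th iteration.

(-3.690, -3.627)

Iteration 1:
  x1 = (-8 - (-3)·0.000) / (5) = -1.600
  x2 = (-7 - (-4)·-1.600) / (6) = -2.233
Iteration 2:
  x1 = (-8 - (-3)·-2.233) / (5) = -2.940
  x2 = (-7 - (-4)·-2.940) / (6) = -3.127
Iteration 3:
  x1 = (-8 - (-3)·-3.127) / (5) = -3.476
  x2 = (-7 - (-4)·-3.476) / (6) = -3.484
Iteration 4:
  x1 = (-8 - (-3)·-3.484) / (5) = -3.690
  x2 = (-7 - (-4)·-3.690) / (6) = -3.627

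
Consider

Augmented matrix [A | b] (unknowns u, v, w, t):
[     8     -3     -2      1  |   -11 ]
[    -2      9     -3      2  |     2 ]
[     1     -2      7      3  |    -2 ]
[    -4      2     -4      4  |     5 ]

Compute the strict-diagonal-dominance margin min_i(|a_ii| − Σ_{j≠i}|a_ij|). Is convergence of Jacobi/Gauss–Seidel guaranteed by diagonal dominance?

row 1: |8| − (3+2+1) = 2
row 2: |9| − (2+3+2) = 2
row 3: |7| − (1+2+3) = 1
row 4: |4| − (4+2+4) = -6
minimum over rows = -6 → not strictly diagonally dominant

-6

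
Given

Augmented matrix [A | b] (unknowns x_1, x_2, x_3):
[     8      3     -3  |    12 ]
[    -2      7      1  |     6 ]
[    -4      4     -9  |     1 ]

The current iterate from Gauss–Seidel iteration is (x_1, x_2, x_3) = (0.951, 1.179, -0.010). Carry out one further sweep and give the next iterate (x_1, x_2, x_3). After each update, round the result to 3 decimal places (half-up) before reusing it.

(1.054, 1.160, -0.064)

One sweep:
  x_1 = (12 - (3)·1.179 - (-3)·-0.010) / (8) = 1.054
  x_2 = (6 - (-2)·1.054 - (1)·-0.010) / (7) = 1.160
  x_3 = (1 - (-4)·1.054 - (4)·1.160) / (-9) = -0.064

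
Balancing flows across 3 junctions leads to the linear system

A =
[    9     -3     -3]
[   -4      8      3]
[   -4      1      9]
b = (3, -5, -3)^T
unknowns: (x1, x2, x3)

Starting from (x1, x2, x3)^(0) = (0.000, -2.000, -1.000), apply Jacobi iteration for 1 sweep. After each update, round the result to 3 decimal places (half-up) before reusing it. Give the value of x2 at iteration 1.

-0.250

Iteration 1:
  x1 = (3 - (-3)·-2.000 - (-3)·-1.000) / (9) = -0.667
  x2 = (-5 - (-4)·0.000 - (3)·-1.000) / (8) = -0.250
  x3 = (-3 - (-4)·0.000 - (1)·-2.000) / (9) = -0.111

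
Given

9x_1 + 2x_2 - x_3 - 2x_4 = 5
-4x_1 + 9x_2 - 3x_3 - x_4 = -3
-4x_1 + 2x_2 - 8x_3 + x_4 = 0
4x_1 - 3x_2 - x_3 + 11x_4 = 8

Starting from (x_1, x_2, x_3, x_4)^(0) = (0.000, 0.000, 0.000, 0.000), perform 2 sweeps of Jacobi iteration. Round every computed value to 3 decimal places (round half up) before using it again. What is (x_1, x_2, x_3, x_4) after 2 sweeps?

(0.791, -0.005, -0.270, 0.434)

Iteration 1:
  x_1 = (5 - (2)·0.000 - (-1)·0.000 - (-2)·0.000) / (9) = 0.556
  x_2 = (-3 - (-4)·0.000 - (-3)·0.000 - (-1)·0.000) / (9) = -0.333
  x_3 = (0 - (-4)·0.000 - (2)·0.000 - (1)·0.000) / (-8) = 0.000
  x_4 = (8 - (4)·0.000 - (-3)·0.000 - (-1)·0.000) / (11) = 0.727
Iteration 2:
  x_1 = (5 - (2)·-0.333 - (-1)·0.000 - (-2)·0.727) / (9) = 0.791
  x_2 = (-3 - (-4)·0.556 - (-3)·0.000 - (-1)·0.727) / (9) = -0.005
  x_3 = (0 - (-4)·0.556 - (2)·-0.333 - (1)·0.727) / (-8) = -0.270
  x_4 = (8 - (4)·0.556 - (-3)·-0.333 - (-1)·0.000) / (11) = 0.434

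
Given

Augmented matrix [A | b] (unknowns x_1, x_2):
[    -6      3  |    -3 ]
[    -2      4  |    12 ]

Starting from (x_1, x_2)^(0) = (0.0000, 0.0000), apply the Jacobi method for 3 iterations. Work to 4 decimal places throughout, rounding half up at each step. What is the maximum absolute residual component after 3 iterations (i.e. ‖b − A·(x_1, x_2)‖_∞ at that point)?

2.2500

Iteration 1:
  x_1 = (-3 - (3)·0.0000) / (-6) = 0.5000
  x_2 = (12 - (-2)·0.0000) / (4) = 3.0000
Iteration 2:
  x_1 = (-3 - (3)·3.0000) / (-6) = 2.0000
  x_2 = (12 - (-2)·0.5000) / (4) = 3.2500
Iteration 3:
  x_1 = (-3 - (3)·3.2500) / (-6) = 2.1250
  x_2 = (12 - (-2)·2.0000) / (4) = 4.0000
Residual b − A·x = (-2.2500, 0.2500); ∞-norm = 2.2500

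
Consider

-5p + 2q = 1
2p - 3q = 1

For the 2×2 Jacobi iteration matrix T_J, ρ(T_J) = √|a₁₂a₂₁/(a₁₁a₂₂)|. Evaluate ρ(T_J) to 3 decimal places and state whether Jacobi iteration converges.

a₁₂a₂₁/(a₁₁a₂₂) = (2)·(2) / ((-5)·(-3)) = 0.266667
ρ = √|0.266667| = √0.266667 = 0.516
ρ < 1, so Jacobi converges

0.516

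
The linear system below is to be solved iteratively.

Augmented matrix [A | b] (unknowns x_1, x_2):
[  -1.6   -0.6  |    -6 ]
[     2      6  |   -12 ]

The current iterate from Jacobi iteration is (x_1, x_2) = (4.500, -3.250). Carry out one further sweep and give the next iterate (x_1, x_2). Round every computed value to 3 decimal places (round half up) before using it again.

(4.969, -3.500)

One sweep:
  x_1 = (-6 - (-0.6)·-3.250) / (-1.6) = 4.969
  x_2 = (-12 - (2)·4.500) / (6) = -3.500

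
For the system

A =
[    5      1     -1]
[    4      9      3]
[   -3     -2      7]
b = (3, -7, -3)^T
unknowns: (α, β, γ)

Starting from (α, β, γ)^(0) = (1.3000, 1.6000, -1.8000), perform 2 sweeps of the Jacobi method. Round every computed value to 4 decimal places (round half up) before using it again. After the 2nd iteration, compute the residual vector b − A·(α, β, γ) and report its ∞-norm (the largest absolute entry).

2.4808

Iteration 1:
  α = (3 - (1)·1.6000 - (-1)·-1.8000) / (5) = -0.0800
  β = (-7 - (4)·1.3000 - (3)·-1.8000) / (9) = -0.7556
  γ = (-3 - (-3)·1.3000 - (-2)·1.6000) / (7) = 0.5857
Iteration 2:
  α = (3 - (1)·-0.7556 - (-1)·0.5857) / (5) = 0.8683
  β = (-7 - (4)·-0.0800 - (3)·0.5857) / (9) = -0.9375
  γ = (-3 - (-3)·-0.0800 - (-2)·-0.7556) / (7) = -0.6787
Residual b − A·x = (-1.0827, 0.0004, 2.4808); ∞-norm = 2.4808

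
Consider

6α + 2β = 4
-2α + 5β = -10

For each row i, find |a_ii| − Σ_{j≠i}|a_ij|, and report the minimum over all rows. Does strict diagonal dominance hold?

3

row 1: |6| − (2) = 4
row 2: |5| − (2) = 3
minimum over rows = 3 → strictly diagonally dominant (convergence guaranteed)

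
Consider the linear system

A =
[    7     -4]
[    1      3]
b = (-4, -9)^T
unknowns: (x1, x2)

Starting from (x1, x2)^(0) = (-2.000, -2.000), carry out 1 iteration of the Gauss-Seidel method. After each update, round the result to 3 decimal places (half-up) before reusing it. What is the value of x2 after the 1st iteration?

-2.429

Iteration 1:
  x1 = (-4 - (-4)·-2.000) / (7) = -1.714
  x2 = (-9 - (1)·-1.714) / (3) = -2.429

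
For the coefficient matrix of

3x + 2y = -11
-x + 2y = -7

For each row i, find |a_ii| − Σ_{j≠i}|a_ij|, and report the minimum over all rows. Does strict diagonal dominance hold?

row 1: |3| − (2) = 1
row 2: |2| − (1) = 1
minimum over rows = 1 → strictly diagonally dominant (convergence guaranteed)

1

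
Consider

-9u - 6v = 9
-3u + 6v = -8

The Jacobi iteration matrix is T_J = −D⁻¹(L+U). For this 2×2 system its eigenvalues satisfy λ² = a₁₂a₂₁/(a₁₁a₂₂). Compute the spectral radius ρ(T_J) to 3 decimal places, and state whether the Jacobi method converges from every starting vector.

0.577

a₁₂a₂₁/(a₁₁a₂₂) = (-6)·(-3) / ((-9)·(6)) = -0.333333
ρ = √|-0.333333| = √0.333333 = 0.577
ρ < 1, so Jacobi converges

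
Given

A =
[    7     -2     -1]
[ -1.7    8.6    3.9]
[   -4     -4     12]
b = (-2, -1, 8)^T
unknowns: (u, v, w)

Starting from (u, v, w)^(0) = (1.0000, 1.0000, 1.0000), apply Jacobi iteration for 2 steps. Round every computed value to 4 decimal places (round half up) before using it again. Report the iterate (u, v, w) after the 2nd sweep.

Iteration 1:
  u = (-2 - (-2)·1.0000 - (-1)·1.0000) / (7) = 0.1429
  v = (-1 - (-1.7)·1.0000 - (3.9)·1.0000) / (8.6) = -0.3721
  w = (8 - (-4)·1.0000 - (-4)·1.0000) / (12) = 1.3333
Iteration 2:
  u = (-2 - (-2)·-0.3721 - (-1)·1.3333) / (7) = -0.2016
  v = (-1 - (-1.7)·0.1429 - (3.9)·1.3333) / (8.6) = -0.6927
  w = (8 - (-4)·0.1429 - (-4)·-0.3721) / (12) = 0.5903

(-0.2016, -0.6927, 0.5903)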